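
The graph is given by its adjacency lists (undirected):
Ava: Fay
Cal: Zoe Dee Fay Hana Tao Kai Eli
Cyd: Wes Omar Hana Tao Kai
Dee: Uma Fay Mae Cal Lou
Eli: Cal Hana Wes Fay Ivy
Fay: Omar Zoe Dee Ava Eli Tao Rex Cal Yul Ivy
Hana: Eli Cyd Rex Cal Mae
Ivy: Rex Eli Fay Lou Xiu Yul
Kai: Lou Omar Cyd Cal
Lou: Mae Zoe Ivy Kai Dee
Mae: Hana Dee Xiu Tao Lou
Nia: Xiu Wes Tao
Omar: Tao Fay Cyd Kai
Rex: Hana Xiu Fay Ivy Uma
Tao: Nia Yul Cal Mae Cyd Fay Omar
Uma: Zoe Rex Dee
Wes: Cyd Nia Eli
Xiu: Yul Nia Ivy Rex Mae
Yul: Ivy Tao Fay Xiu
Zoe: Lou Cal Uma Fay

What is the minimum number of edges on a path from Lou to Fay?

Level 0: Lou
Level 1: Dee, Ivy, Kai, Mae, Zoe
Level 2: Cal, Cyd, Eli, Fay, Hana, Omar, Rex, Tao, Uma, Xiu, Yul
Level 3: Ava, Nia, Wes
Fay first appears at level 2.

2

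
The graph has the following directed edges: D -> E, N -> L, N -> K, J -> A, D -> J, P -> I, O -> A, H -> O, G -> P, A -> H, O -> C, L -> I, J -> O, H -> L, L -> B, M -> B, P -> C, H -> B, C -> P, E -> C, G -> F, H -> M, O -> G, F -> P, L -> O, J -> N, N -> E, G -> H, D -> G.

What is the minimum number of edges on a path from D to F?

2

Level 0: D
Level 1: E, G, J
Level 2: A, C, F, H, N, O, P
Level 3: B, I, K, L, M
F first appears at level 2.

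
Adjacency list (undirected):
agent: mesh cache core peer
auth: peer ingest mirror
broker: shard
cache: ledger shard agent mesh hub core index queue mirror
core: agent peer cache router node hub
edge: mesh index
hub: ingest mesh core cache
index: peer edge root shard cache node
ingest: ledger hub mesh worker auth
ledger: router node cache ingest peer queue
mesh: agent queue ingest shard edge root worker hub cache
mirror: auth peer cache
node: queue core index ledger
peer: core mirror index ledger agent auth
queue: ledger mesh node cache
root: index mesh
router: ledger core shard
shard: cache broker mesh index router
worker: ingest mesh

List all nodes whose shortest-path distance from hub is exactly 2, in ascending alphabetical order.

Level 0: hub
Level 1: cache, core, ingest, mesh
Level 2: agent, auth, edge, index, ledger, mirror, node, peer, queue, root, router, shard, worker
Level 3: broker

agent, auth, edge, index, ledger, mirror, node, peer, queue, root, router, shard, worker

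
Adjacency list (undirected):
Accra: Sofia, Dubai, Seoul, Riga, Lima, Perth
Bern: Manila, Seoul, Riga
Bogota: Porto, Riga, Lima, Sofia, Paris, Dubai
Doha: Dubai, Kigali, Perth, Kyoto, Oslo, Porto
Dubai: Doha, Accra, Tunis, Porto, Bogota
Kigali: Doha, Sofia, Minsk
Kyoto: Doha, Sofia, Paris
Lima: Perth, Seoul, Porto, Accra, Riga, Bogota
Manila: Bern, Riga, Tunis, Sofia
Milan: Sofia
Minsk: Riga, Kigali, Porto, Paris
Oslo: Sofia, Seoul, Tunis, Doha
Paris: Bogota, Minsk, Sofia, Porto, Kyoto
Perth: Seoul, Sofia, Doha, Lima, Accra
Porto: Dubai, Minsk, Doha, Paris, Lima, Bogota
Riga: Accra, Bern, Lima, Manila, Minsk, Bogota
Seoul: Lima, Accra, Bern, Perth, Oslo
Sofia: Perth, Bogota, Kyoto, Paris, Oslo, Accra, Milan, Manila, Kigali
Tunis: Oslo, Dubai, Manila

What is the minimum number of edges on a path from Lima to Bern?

Level 0: Lima
Level 1: Accra, Bogota, Perth, Porto, Riga, Seoul
Level 2: Bern, Doha, Dubai, Manila, Minsk, Oslo, Paris, Sofia
Level 3: Kigali, Kyoto, Milan, Tunis
Bern first appears at level 2.

2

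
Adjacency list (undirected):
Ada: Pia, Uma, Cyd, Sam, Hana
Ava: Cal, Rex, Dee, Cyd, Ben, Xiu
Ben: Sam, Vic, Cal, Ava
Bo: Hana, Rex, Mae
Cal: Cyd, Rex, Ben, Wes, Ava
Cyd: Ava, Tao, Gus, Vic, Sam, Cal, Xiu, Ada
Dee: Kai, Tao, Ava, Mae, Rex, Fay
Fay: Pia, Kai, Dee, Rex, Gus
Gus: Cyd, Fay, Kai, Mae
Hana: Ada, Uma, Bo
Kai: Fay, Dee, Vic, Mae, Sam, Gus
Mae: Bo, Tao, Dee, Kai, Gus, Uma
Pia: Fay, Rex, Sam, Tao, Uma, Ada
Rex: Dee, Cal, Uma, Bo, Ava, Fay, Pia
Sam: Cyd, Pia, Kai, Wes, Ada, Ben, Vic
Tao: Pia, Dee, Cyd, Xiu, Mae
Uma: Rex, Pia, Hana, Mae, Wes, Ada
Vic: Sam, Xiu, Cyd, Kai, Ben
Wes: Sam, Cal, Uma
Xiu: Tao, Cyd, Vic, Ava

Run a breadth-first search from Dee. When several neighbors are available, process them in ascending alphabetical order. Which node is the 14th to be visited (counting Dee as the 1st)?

Visit Dee; enqueue Ava, Fay, Kai, Mae, Rex, Tao → queue [Ava, Fay, Kai, Mae, Rex, Tao]
Visit Ava; enqueue Ben, Cal, Cyd, Xiu → queue [Fay, Kai, Mae, Rex, Tao, Ben, Cal, Cyd, Xiu]
Visit Fay; enqueue Gus, Pia → queue [Kai, Mae, Rex, Tao, Ben, Cal, Cyd, Xiu, Gus, Pia]
Visit Kai; enqueue Sam, Vic → queue [Mae, Rex, Tao, Ben, Cal, Cyd, Xiu, Gus, Pia, Sam, Vic]
Visit Mae; enqueue Bo, Uma → queue [Rex, Tao, Ben, Cal, Cyd, Xiu, Gus, Pia, Sam, Vic, Bo, Uma]
Visit Rex → queue [Tao, Ben, Cal, Cyd, Xiu, Gus, Pia, Sam, Vic, Bo, Uma]
Visit Tao → queue [Ben, Cal, Cyd, Xiu, Gus, Pia, Sam, Vic, Bo, Uma]
Visit Ben → queue [Cal, Cyd, Xiu, Gus, Pia, Sam, Vic, Bo, Uma]
Visit Cal; enqueue Wes → queue [Cyd, Xiu, Gus, Pia, Sam, Vic, Bo, Uma, Wes]
Visit Cyd; enqueue Ada → queue [Xiu, Gus, Pia, Sam, Vic, Bo, Uma, Wes, Ada]
Visit Xiu → queue [Gus, Pia, Sam, Vic, Bo, Uma, Wes, Ada]
Visit Gus → queue [Pia, Sam, Vic, Bo, Uma, Wes, Ada]
Visit Pia → queue [Sam, Vic, Bo, Uma, Wes, Ada]
Visit Sam → queue [Vic, Bo, Uma, Wes, Ada]
Visit Vic → queue [Bo, Uma, Wes, Ada]
Visit Bo; enqueue Hana → queue [Uma, Wes, Ada, Hana]
Visit Uma → queue [Wes, Ada, Hana]
Visit Wes → queue [Ada, Hana]
Visit Ada → queue [Hana]
Visit Hana → queue []

Visit order: Dee, Ava, Fay, Kai, Mae, Rex, Tao, Ben, Cal, Cyd, Xiu, Gus, Pia, Sam, Vic, Bo, Uma, Wes, Ada, Hana

Sam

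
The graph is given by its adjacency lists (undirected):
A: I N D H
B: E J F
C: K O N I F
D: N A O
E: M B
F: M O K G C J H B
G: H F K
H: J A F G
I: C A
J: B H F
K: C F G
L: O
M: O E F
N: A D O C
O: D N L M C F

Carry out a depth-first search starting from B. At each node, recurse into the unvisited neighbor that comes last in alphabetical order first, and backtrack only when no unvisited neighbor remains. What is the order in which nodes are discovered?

B, J, H, G, K, F, O, N, D, A, I, C, M, E, L

Visit B
B → J
J → H
H → G
G → K
K → F
F → O
O → N
N → D
D → A
A → I
I → C
O → M
M → E
O → L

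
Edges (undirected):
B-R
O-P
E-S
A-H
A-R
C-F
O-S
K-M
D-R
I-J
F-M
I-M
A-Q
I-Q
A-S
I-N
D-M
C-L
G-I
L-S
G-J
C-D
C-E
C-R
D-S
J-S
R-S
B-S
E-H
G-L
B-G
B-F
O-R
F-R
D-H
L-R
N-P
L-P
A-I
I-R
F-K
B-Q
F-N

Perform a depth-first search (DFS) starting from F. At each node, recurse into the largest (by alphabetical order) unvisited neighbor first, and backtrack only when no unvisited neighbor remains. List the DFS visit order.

Visit F
F → R
R → S
S → O
O → P
P → N
N → I
I → Q
Q → B
B → G
G → L
L → C
C → E
E → H
H → D
D → M
M → K
H → A
G → J

F, R, S, O, P, N, I, Q, B, G, L, C, E, H, D, M, K, A, J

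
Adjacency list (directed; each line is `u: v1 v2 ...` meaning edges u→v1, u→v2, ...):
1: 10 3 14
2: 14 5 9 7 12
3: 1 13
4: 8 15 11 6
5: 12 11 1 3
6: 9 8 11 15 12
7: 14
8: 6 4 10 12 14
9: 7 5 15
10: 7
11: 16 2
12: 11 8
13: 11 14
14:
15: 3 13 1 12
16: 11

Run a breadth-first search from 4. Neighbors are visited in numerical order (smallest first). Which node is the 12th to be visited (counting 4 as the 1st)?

Visit 4; enqueue 6, 8, 11, 15 → queue [6, 8, 11, 15]
Visit 6; enqueue 9, 12 → queue [8, 11, 15, 9, 12]
Visit 8; enqueue 10, 14 → queue [11, 15, 9, 12, 10, 14]
Visit 11; enqueue 2, 16 → queue [15, 9, 12, 10, 14, 2, 16]
Visit 15; enqueue 1, 3, 13 → queue [9, 12, 10, 14, 2, 16, 1, 3, 13]
Visit 9; enqueue 5, 7 → queue [12, 10, 14, 2, 16, 1, 3, 13, 5, 7]
Visit 12 → queue [10, 14, 2, 16, 1, 3, 13, 5, 7]
Visit 10 → queue [14, 2, 16, 1, 3, 13, 5, 7]
Visit 14 → queue [2, 16, 1, 3, 13, 5, 7]
Visit 2 → queue [16, 1, 3, 13, 5, 7]
Visit 16 → queue [1, 3, 13, 5, 7]
Visit 1 → queue [3, 13, 5, 7]
Visit 3 → queue [13, 5, 7]
Visit 13 → queue [5, 7]
Visit 5 → queue [7]
Visit 7 → queue []

Visit order: 4, 6, 8, 11, 15, 9, 12, 10, 14, 2, 16, 1, 3, 13, 5, 7

1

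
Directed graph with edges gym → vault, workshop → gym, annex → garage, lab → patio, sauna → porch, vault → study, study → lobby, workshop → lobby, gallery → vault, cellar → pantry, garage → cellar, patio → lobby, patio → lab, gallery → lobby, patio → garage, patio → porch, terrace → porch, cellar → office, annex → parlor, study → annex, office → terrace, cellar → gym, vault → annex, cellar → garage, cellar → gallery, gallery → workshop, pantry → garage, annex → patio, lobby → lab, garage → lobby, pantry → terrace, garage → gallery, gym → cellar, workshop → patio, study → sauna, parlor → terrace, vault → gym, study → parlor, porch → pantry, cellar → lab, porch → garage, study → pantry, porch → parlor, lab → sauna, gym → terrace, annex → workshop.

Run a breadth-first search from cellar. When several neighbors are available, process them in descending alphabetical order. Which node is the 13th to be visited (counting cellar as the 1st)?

Visit cellar; enqueue pantry, office, lab, gym, garage, gallery → queue [pantry, office, lab, gym, garage, gallery]
Visit pantry; enqueue terrace → queue [office, lab, gym, garage, gallery, terrace]
Visit office → queue [lab, gym, garage, gallery, terrace]
Visit lab; enqueue sauna, patio → queue [gym, garage, gallery, terrace, sauna, patio]
Visit gym; enqueue vault → queue [garage, gallery, terrace, sauna, patio, vault]
Visit garage; enqueue lobby → queue [gallery, terrace, sauna, patio, vault, lobby]
Visit gallery; enqueue workshop → queue [terrace, sauna, patio, vault, lobby, workshop]
Visit terrace; enqueue porch → queue [sauna, patio, vault, lobby, workshop, porch]
Visit sauna → queue [patio, vault, lobby, workshop, porch]
Visit patio → queue [vault, lobby, workshop, porch]
Visit vault; enqueue study, annex → queue [lobby, workshop, porch, study, annex]
Visit lobby → queue [workshop, porch, study, annex]
Visit workshop → queue [porch, study, annex]
Visit porch; enqueue parlor → queue [study, annex, parlor]
Visit study → queue [annex, parlor]
Visit annex → queue [parlor]
Visit parlor → queue []

Visit order: cellar, pantry, office, lab, gym, garage, gallery, terrace, sauna, patio, vault, lobby, workshop, porch, study, annex, parlor

workshop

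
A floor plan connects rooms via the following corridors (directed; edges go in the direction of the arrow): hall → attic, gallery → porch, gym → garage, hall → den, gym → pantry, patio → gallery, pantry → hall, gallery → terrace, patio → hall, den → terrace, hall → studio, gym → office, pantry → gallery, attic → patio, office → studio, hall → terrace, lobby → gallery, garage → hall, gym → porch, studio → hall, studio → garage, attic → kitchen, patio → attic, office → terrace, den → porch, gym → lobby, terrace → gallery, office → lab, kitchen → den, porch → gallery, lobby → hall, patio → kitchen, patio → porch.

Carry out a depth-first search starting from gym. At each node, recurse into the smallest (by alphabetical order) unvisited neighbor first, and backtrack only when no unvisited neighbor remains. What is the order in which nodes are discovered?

Visit gym
gym → garage
garage → hall
hall → attic
attic → kitchen
kitchen → den
den → porch
porch → gallery
gallery → terrace
attic → patio
hall → studio
gym → lobby
gym → office
office → lab
gym → pantry

gym garage hall attic kitchen den porch gallery terrace patio studio lobby office lab pantry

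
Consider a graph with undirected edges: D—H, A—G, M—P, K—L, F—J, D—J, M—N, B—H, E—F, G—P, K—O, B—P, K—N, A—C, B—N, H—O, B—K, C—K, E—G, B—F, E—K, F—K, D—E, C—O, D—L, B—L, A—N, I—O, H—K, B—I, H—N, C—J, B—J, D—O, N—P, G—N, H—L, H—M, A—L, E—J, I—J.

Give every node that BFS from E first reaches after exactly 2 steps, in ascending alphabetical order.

Level 0: E
Level 1: D, F, G, J, K
Level 2: A, B, C, H, I, L, N, O, P
Level 3: M

A, B, C, H, I, L, N, O, P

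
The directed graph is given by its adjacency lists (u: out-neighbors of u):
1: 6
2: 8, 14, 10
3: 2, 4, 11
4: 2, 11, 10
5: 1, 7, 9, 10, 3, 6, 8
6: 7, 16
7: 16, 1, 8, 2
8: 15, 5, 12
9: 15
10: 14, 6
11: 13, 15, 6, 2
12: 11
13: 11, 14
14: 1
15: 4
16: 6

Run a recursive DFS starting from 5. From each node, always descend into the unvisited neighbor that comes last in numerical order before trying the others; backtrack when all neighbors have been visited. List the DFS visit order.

Visit 5
5 → 10
10 → 14
14 → 1
1 → 6
6 → 16
6 → 7
7 → 8
8 → 15
15 → 4
4 → 11
11 → 13
11 → 2
8 → 12
5 → 9
5 → 3

5, 10, 14, 1, 6, 16, 7, 8, 15, 4, 11, 13, 2, 12, 9, 3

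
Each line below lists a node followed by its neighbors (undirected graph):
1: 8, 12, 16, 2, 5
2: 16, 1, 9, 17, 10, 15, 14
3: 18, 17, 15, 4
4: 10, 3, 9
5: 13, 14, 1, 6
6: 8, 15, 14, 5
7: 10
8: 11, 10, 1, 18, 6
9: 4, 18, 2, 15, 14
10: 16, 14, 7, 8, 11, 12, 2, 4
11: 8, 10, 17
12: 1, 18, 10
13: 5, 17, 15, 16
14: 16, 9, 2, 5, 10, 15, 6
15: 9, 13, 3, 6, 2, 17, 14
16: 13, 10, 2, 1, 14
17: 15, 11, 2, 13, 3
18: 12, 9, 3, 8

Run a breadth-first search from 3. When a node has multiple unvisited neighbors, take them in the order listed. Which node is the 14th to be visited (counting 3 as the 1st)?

10

Visit 3; enqueue 18, 17, 15, 4 → queue [18, 17, 15, 4]
Visit 18; enqueue 12, 9, 8 → queue [17, 15, 4, 12, 9, 8]
Visit 17; enqueue 11, 2, 13 → queue [15, 4, 12, 9, 8, 11, 2, 13]
Visit 15; enqueue 6, 14 → queue [4, 12, 9, 8, 11, 2, 13, 6, 14]
Visit 4; enqueue 10 → queue [12, 9, 8, 11, 2, 13, 6, 14, 10]
Visit 12; enqueue 1 → queue [9, 8, 11, 2, 13, 6, 14, 10, 1]
Visit 9 → queue [8, 11, 2, 13, 6, 14, 10, 1]
Visit 8 → queue [11, 2, 13, 6, 14, 10, 1]
Visit 11 → queue [2, 13, 6, 14, 10, 1]
Visit 2; enqueue 16 → queue [13, 6, 14, 10, 1, 16]
Visit 13; enqueue 5 → queue [6, 14, 10, 1, 16, 5]
Visit 6 → queue [14, 10, 1, 16, 5]
Visit 14 → queue [10, 1, 16, 5]
Visit 10; enqueue 7 → queue [1, 16, 5, 7]
Visit 1 → queue [16, 5, 7]
Visit 16 → queue [5, 7]
Visit 5 → queue [7]
Visit 7 → queue []

Visit order: 3, 18, 17, 15, 4, 12, 9, 8, 11, 2, 13, 6, 14, 10, 1, 16, 5, 7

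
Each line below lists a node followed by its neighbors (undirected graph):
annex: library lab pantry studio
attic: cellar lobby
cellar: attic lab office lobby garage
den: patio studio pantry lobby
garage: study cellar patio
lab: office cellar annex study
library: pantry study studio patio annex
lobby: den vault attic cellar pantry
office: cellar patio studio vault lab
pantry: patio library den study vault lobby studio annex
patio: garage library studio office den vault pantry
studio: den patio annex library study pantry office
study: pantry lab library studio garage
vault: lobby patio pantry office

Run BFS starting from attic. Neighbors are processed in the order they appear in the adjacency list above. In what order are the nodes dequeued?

Visit attic; enqueue cellar, lobby → queue [cellar, lobby]
Visit cellar; enqueue lab, office, garage → queue [lobby, lab, office, garage]
Visit lobby; enqueue den, vault, pantry → queue [lab, office, garage, den, vault, pantry]
Visit lab; enqueue annex, study → queue [office, garage, den, vault, pantry, annex, study]
Visit office; enqueue patio, studio → queue [garage, den, vault, pantry, annex, study, patio, studio]
Visit garage → queue [den, vault, pantry, annex, study, patio, studio]
Visit den → queue [vault, pantry, annex, study, patio, studio]
Visit vault → queue [pantry, annex, study, patio, studio]
Visit pantry; enqueue library → queue [annex, study, patio, studio, library]
Visit annex → queue [study, patio, studio, library]
Visit study → queue [patio, studio, library]
Visit patio → queue [studio, library]
Visit studio → queue [library]
Visit library → queue []

attic cellar lobby lab office garage den vault pantry annex study patio studio library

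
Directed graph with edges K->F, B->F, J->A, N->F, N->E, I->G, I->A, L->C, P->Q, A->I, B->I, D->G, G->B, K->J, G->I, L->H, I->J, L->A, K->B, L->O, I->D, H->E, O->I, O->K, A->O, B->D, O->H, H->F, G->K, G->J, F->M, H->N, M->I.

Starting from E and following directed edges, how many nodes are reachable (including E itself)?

1

BFS from E visits: E
Reachable nodes: 1 of 17 total.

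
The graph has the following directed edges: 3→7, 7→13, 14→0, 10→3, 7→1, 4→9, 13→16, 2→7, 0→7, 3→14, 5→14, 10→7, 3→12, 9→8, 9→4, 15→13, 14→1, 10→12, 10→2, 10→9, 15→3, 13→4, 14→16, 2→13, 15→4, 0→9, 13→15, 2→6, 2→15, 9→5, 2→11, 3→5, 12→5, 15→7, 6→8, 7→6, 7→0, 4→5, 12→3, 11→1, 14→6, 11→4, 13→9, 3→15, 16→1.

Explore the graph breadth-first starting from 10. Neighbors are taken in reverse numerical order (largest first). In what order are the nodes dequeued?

10 → 12 → 9 → 7 → 3 → 2 → 5 → 8 → 4 → 13 → 6 → 1 → 0 → 15 → 14 → 11 → 16

Visit 10; enqueue 12, 9, 7, 3, 2 → queue [12, 9, 7, 3, 2]
Visit 12; enqueue 5 → queue [9, 7, 3, 2, 5]
Visit 9; enqueue 8, 4 → queue [7, 3, 2, 5, 8, 4]
Visit 7; enqueue 13, 6, 1, 0 → queue [3, 2, 5, 8, 4, 13, 6, 1, 0]
Visit 3; enqueue 15, 14 → queue [2, 5, 8, 4, 13, 6, 1, 0, 15, 14]
Visit 2; enqueue 11 → queue [5, 8, 4, 13, 6, 1, 0, 15, 14, 11]
Visit 5 → queue [8, 4, 13, 6, 1, 0, 15, 14, 11]
Visit 8 → queue [4, 13, 6, 1, 0, 15, 14, 11]
Visit 4 → queue [13, 6, 1, 0, 15, 14, 11]
Visit 13; enqueue 16 → queue [6, 1, 0, 15, 14, 11, 16]
Visit 6 → queue [1, 0, 15, 14, 11, 16]
Visit 1 → queue [0, 15, 14, 11, 16]
Visit 0 → queue [15, 14, 11, 16]
Visit 15 → queue [14, 11, 16]
Visit 14 → queue [11, 16]
Visit 11 → queue [16]
Visit 16 → queue []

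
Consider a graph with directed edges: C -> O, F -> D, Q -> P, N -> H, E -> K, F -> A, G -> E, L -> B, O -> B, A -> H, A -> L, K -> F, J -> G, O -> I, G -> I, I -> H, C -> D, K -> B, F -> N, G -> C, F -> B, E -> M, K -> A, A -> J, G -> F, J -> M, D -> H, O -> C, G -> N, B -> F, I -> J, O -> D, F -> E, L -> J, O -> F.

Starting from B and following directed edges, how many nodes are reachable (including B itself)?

15

BFS from B visits: B, F, N, E, D, A, H, M, K, L, J, G, I, C, O
Reachable nodes: 15 of 17 total.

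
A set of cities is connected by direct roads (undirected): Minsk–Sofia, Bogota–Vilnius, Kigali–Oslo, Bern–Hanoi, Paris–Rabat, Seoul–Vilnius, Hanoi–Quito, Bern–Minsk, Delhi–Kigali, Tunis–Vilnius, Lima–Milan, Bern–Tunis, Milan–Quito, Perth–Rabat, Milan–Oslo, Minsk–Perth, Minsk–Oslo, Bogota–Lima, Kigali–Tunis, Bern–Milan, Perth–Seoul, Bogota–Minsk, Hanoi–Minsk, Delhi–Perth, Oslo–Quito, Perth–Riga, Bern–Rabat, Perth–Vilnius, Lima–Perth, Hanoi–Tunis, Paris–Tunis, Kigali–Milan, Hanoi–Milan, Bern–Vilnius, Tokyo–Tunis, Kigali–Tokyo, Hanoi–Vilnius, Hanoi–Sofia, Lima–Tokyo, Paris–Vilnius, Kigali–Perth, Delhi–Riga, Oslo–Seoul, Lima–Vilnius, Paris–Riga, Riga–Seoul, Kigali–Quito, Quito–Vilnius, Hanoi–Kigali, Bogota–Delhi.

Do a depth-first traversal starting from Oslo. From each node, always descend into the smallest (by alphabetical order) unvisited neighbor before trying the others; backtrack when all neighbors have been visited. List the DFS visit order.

Visit Oslo
Oslo → Kigali
Kigali → Delhi
Delhi → Bogota
Bogota → Lima
Lima → Milan
Milan → Bern
Bern → Hanoi
Hanoi → Minsk
Minsk → Perth
Perth → Rabat
Rabat → Paris
Paris → Riga
Riga → Seoul
Seoul → Vilnius
Vilnius → Quito
Vilnius → Tunis
Tunis → Tokyo
Minsk → Sofia

Oslo, Kigali, Delhi, Bogota, Lima, Milan, Bern, Hanoi, Minsk, Perth, Rabat, Paris, Riga, Seoul, Vilnius, Quito, Tunis, Tokyo, Sofia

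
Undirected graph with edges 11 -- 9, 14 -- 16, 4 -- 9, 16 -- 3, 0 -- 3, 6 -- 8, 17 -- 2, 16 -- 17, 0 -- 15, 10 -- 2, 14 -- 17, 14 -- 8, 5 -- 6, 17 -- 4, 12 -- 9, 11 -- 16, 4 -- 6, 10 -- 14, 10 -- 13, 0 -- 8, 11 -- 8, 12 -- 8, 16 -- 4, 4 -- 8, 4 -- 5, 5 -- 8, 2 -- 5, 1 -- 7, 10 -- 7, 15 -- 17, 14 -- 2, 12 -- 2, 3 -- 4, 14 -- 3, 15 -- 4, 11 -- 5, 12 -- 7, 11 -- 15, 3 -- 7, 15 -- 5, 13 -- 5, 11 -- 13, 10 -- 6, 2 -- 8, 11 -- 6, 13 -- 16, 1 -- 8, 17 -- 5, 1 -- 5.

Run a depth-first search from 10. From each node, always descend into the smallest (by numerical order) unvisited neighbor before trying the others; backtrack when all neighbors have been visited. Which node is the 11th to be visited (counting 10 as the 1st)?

Visit 10
10 → 2
2 → 5
5 → 1
1 → 7
7 → 3
3 → 0
0 → 8
8 → 4
4 → 6
6 → 11
11 → 9
9 → 12
11 → 13
13 → 16
16 → 14
14 → 17
17 → 15

Visit order: 10, 2, 5, 1, 7, 3, 0, 8, 4, 6, 11, 9, 12, 13, 16, 14, 17, 15

11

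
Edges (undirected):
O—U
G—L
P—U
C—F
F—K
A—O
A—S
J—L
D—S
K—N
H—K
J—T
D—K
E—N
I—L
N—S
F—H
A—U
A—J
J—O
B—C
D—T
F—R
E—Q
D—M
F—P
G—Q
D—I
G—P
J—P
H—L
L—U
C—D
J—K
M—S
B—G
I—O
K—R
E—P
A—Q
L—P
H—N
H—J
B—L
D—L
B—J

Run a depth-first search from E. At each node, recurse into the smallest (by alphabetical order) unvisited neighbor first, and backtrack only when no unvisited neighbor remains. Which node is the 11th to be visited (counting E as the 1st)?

O

Visit E
E → N
N → H
H → F
F → C
C → B
B → G
G → L
L → D
D → I
I → O
O → A
A → J
J → K
K → R
J → P
P → U
J → T
A → Q
A → S
S → M

Visit order: E, N, H, F, C, B, G, L, D, I, O, A, J, K, R, P, U, T, Q, S, M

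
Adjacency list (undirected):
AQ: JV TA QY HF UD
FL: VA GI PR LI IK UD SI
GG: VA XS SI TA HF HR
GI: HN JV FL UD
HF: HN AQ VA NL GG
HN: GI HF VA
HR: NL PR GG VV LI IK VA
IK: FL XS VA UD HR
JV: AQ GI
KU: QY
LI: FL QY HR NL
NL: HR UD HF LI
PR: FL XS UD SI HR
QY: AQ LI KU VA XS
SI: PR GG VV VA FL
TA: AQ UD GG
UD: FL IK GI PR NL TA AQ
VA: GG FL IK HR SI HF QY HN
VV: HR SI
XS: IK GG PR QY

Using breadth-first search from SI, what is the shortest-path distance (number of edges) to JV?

Level 0: SI
Level 1: FL, GG, PR, VA, VV
Level 2: GI, HF, HN, HR, IK, LI, QY, TA, UD, XS
Level 3: AQ, JV, KU, NL
JV first appears at level 3.

3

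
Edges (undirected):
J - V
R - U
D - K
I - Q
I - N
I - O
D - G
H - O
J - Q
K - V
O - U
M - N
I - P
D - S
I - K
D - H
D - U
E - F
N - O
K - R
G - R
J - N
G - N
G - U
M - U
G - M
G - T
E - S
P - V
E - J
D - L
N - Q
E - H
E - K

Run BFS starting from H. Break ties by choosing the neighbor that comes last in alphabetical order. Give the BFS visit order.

H → O → E → D → U → N → I → S → K → J → F → L → G → R → M → Q → P → V → T

Visit H; enqueue O, E, D → queue [O, E, D]
Visit O; enqueue U, N, I → queue [E, D, U, N, I]
Visit E; enqueue S, K, J, F → queue [D, U, N, I, S, K, J, F]
Visit D; enqueue L, G → queue [U, N, I, S, K, J, F, L, G]
Visit U; enqueue R, M → queue [N, I, S, K, J, F, L, G, R, M]
Visit N; enqueue Q → queue [I, S, K, J, F, L, G, R, M, Q]
Visit I; enqueue P → queue [S, K, J, F, L, G, R, M, Q, P]
Visit S → queue [K, J, F, L, G, R, M, Q, P]
Visit K; enqueue V → queue [J, F, L, G, R, M, Q, P, V]
Visit J → queue [F, L, G, R, M, Q, P, V]
Visit F → queue [L, G, R, M, Q, P, V]
Visit L → queue [G, R, M, Q, P, V]
Visit G; enqueue T → queue [R, M, Q, P, V, T]
Visit R → queue [M, Q, P, V, T]
Visit M → queue [Q, P, V, T]
Visit Q → queue [P, V, T]
Visit P → queue [V, T]
Visit V → queue [T]
Visit T → queue []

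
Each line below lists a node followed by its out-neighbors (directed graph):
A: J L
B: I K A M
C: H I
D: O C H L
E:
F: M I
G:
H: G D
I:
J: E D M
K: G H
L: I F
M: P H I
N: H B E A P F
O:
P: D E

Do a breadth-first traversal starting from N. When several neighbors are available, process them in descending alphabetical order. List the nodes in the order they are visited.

Visit N; enqueue P, H, F, E, B, A → queue [P, H, F, E, B, A]
Visit P; enqueue D → queue [H, F, E, B, A, D]
Visit H; enqueue G → queue [F, E, B, A, D, G]
Visit F; enqueue M, I → queue [E, B, A, D, G, M, I]
Visit E → queue [B, A, D, G, M, I]
Visit B; enqueue K → queue [A, D, G, M, I, K]
Visit A; enqueue L, J → queue [D, G, M, I, K, L, J]
Visit D; enqueue O, C → queue [G, M, I, K, L, J, O, C]
Visit G → queue [M, I, K, L, J, O, C]
Visit M → queue [I, K, L, J, O, C]
Visit I → queue [K, L, J, O, C]
Visit K → queue [L, J, O, C]
Visit L → queue [J, O, C]
Visit J → queue [O, C]
Visit O → queue [C]
Visit C → queue []

N, P, H, F, E, B, A, D, G, M, I, K, L, J, O, C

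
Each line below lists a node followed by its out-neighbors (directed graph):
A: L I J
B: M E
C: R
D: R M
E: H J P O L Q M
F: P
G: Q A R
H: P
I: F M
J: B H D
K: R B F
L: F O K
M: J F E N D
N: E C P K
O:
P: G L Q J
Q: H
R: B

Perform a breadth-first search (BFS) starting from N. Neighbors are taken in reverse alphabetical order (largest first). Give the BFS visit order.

Visit N; enqueue P, K, E, C → queue [P, K, E, C]
Visit P; enqueue Q, L, J, G → queue [K, E, C, Q, L, J, G]
Visit K; enqueue R, F, B → queue [E, C, Q, L, J, G, R, F, B]
Visit E; enqueue O, M, H → queue [C, Q, L, J, G, R, F, B, O, M, H]
Visit C → queue [Q, L, J, G, R, F, B, O, M, H]
Visit Q → queue [L, J, G, R, F, B, O, M, H]
Visit L → queue [J, G, R, F, B, O, M, H]
Visit J; enqueue D → queue [G, R, F, B, O, M, H, D]
Visit G; enqueue A → queue [R, F, B, O, M, H, D, A]
Visit R → queue [F, B, O, M, H, D, A]
Visit F → queue [B, O, M, H, D, A]
Visit B → queue [O, M, H, D, A]
Visit O → queue [M, H, D, A]
Visit M → queue [H, D, A]
Visit H → queue [D, A]
Visit D → queue [A]
Visit A; enqueue I → queue [I]
Visit I → queue []

N → P → K → E → C → Q → L → J → G → R → F → B → O → M → H → D → A → I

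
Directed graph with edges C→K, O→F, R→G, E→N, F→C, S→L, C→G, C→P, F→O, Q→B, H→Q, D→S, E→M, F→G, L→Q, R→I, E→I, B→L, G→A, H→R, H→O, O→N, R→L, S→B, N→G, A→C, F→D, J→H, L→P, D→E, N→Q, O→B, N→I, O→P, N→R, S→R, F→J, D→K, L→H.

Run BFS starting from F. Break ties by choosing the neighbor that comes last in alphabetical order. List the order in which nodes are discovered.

F, O, J, G, D, C, P, N, B, H, A, S, K, E, R, Q, I, L, M

Visit F; enqueue O, J, G, D, C → queue [O, J, G, D, C]
Visit O; enqueue P, N, B → queue [J, G, D, C, P, N, B]
Visit J; enqueue H → queue [G, D, C, P, N, B, H]
Visit G; enqueue A → queue [D, C, P, N, B, H, A]
Visit D; enqueue S, K, E → queue [C, P, N, B, H, A, S, K, E]
Visit C → queue [P, N, B, H, A, S, K, E]
Visit P → queue [N, B, H, A, S, K, E]
Visit N; enqueue R, Q, I → queue [B, H, A, S, K, E, R, Q, I]
Visit B; enqueue L → queue [H, A, S, K, E, R, Q, I, L]
Visit H → queue [A, S, K, E, R, Q, I, L]
Visit A → queue [S, K, E, R, Q, I, L]
Visit S → queue [K, E, R, Q, I, L]
Visit K → queue [E, R, Q, I, L]
Visit E; enqueue M → queue [R, Q, I, L, M]
Visit R → queue [Q, I, L, M]
Visit Q → queue [I, L, M]
Visit I → queue [L, M]
Visit L → queue [M]
Visit M → queue []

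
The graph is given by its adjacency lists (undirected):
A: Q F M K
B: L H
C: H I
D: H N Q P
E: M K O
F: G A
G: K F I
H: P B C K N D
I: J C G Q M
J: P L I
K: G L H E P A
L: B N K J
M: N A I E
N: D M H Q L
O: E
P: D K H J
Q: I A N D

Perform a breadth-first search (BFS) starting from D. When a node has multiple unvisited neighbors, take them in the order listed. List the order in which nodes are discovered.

D H N Q P B C K M L I A J G E F O

Visit D; enqueue H, N, Q, P → queue [H, N, Q, P]
Visit H; enqueue B, C, K → queue [N, Q, P, B, C, K]
Visit N; enqueue M, L → queue [Q, P, B, C, K, M, L]
Visit Q; enqueue I, A → queue [P, B, C, K, M, L, I, A]
Visit P; enqueue J → queue [B, C, K, M, L, I, A, J]
Visit B → queue [C, K, M, L, I, A, J]
Visit C → queue [K, M, L, I, A, J]
Visit K; enqueue G, E → queue [M, L, I, A, J, G, E]
Visit M → queue [L, I, A, J, G, E]
Visit L → queue [I, A, J, G, E]
Visit I → queue [A, J, G, E]
Visit A; enqueue F → queue [J, G, E, F]
Visit J → queue [G, E, F]
Visit G → queue [E, F]
Visit E; enqueue O → queue [F, O]
Visit F → queue [O]
Visit O → queue []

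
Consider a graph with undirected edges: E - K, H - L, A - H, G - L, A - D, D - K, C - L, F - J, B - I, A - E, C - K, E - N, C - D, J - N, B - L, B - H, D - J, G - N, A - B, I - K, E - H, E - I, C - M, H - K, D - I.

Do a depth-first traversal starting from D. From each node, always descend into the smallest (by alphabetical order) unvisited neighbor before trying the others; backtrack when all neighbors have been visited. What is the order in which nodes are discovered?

Visit D
D → A
A → B
B → H
H → E
E → I
I → K
K → C
C → L
L → G
G → N
N → J
J → F
C → M

D, A, B, H, E, I, K, C, L, G, N, J, F, M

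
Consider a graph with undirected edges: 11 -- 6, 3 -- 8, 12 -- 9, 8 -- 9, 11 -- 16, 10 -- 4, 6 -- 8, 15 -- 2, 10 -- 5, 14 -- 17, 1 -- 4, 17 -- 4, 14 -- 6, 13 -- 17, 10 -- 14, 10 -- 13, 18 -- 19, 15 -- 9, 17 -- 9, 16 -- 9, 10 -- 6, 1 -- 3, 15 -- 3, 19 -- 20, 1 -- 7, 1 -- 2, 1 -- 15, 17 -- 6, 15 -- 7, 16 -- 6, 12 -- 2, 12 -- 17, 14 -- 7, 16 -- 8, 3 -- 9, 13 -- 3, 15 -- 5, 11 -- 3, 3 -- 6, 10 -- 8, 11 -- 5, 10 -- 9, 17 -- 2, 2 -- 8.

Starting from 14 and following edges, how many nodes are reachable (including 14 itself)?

BFS from 14 visits: 14, 6, 7, 10, 17, 3, 8, 11, 16, 1, 15, 4, 5, 9, 13, 2, 12
Reachable nodes: 17 of 20 total.

17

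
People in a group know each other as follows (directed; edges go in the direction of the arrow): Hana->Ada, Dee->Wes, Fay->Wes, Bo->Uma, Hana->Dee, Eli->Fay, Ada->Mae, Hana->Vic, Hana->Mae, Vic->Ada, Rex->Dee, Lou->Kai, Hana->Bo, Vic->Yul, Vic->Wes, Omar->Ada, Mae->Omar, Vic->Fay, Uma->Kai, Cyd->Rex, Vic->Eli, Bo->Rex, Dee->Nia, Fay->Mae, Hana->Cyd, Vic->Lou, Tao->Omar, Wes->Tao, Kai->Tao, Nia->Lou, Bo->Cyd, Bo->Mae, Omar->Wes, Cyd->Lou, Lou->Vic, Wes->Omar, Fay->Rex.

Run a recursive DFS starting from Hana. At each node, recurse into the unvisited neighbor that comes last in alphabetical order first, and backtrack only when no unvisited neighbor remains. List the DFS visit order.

Visit Hana
Hana → Vic
Vic → Yul
Vic → Wes
Wes → Tao
Tao → Omar
Omar → Ada
Ada → Mae
Vic → Lou
Lou → Kai
Vic → Fay
Fay → Rex
Rex → Dee
Dee → Nia
Vic → Eli
Hana → Cyd
Hana → Bo
Bo → Uma

Hana, Vic, Yul, Wes, Tao, Omar, Ada, Mae, Lou, Kai, Fay, Rex, Dee, Nia, Eli, Cyd, Bo, Uma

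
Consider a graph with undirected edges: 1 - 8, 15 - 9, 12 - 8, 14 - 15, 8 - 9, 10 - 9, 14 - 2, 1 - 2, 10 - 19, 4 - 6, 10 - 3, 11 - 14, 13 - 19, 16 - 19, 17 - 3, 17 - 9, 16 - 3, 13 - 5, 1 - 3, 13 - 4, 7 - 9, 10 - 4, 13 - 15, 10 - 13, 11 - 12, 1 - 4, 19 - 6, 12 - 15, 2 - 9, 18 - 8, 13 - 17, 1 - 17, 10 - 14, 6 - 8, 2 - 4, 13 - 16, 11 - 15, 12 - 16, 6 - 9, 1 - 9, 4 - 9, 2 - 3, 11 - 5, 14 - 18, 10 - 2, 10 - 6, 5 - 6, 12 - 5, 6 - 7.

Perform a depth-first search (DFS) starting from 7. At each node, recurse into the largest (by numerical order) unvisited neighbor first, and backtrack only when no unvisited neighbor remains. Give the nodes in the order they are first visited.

7 9 17 13 19 16 12 15 14 18 8 6 10 4 2 3 1 5 11

Visit 7
7 → 9
9 → 17
17 → 13
13 → 19
19 → 16
16 → 12
12 → 15
15 → 14
14 → 18
18 → 8
8 → 6
6 → 10
10 → 4
4 → 2
2 → 3
3 → 1
6 → 5
5 → 11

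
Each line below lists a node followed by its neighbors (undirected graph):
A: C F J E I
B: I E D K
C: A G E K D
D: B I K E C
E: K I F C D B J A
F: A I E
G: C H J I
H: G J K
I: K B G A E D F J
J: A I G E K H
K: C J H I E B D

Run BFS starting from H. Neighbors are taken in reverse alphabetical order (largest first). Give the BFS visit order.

H, K, J, G, I, E, D, C, B, A, F

Visit H; enqueue K, J, G → queue [K, J, G]
Visit K; enqueue I, E, D, C, B → queue [J, G, I, E, D, C, B]
Visit J; enqueue A → queue [G, I, E, D, C, B, A]
Visit G → queue [I, E, D, C, B, A]
Visit I; enqueue F → queue [E, D, C, B, A, F]
Visit E → queue [D, C, B, A, F]
Visit D → queue [C, B, A, F]
Visit C → queue [B, A, F]
Visit B → queue [A, F]
Visit A → queue [F]
Visit F → queue []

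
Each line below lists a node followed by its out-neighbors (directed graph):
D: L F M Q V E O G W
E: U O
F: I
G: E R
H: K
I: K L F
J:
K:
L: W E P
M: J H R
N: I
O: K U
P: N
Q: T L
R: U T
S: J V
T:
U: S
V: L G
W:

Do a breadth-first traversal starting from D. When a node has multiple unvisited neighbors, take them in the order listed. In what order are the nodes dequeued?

Visit D; enqueue L, F, M, Q, V, E, O, G, W → queue [L, F, M, Q, V, E, O, G, W]
Visit L; enqueue P → queue [F, M, Q, V, E, O, G, W, P]
Visit F; enqueue I → queue [M, Q, V, E, O, G, W, P, I]
Visit M; enqueue J, H, R → queue [Q, V, E, O, G, W, P, I, J, H, R]
Visit Q; enqueue T → queue [V, E, O, G, W, P, I, J, H, R, T]
Visit V → queue [E, O, G, W, P, I, J, H, R, T]
Visit E; enqueue U → queue [O, G, W, P, I, J, H, R, T, U]
Visit O; enqueue K → queue [G, W, P, I, J, H, R, T, U, K]
Visit G → queue [W, P, I, J, H, R, T, U, K]
Visit W → queue [P, I, J, H, R, T, U, K]
Visit P; enqueue N → queue [I, J, H, R, T, U, K, N]
Visit I → queue [J, H, R, T, U, K, N]
Visit J → queue [H, R, T, U, K, N]
Visit H → queue [R, T, U, K, N]
Visit R → queue [T, U, K, N]
Visit T → queue [U, K, N]
Visit U; enqueue S → queue [K, N, S]
Visit K → queue [N, S]
Visit N → queue [S]
Visit S → queue []

D, L, F, M, Q, V, E, O, G, W, P, I, J, H, R, T, U, K, N, S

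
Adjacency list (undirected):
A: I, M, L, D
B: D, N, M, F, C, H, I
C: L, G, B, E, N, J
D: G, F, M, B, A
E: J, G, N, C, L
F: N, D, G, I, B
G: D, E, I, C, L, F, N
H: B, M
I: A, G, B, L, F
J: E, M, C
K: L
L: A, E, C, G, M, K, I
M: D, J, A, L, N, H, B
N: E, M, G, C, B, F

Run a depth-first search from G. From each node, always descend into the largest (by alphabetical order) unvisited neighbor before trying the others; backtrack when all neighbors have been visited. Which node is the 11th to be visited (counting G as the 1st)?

C

Visit G
G → N
N → M
M → L
L → K
L → I
I → F
F → D
D → B
B → H
B → C
C → J
J → E
D → A

Visit order: G, N, M, L, K, I, F, D, B, H, C, J, E, A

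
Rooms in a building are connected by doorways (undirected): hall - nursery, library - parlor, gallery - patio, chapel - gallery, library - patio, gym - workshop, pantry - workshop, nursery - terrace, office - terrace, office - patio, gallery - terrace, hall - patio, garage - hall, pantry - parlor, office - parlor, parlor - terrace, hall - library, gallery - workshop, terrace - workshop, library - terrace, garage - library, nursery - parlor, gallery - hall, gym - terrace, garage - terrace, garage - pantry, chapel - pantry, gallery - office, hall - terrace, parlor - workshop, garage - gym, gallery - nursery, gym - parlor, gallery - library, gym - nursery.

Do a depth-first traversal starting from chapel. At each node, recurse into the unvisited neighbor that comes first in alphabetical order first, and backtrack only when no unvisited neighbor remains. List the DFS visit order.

Visit chapel
chapel → gallery
gallery → hall
hall → garage
garage → gym
gym → nursery
nursery → parlor
parlor → library
library → patio
patio → office
office → terrace
terrace → workshop
workshop → pantry

chapel → gallery → hall → garage → gym → nursery → parlor → library → patio → office → terrace → workshop → pantry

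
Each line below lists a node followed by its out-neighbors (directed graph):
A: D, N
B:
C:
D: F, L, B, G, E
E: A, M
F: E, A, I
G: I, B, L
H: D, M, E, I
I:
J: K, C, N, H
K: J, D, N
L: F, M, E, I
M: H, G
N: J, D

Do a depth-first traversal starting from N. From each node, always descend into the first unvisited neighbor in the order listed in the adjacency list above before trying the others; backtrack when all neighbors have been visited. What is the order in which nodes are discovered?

Visit N
N → J
J → K
K → D
D → F
F → E
E → A
E → M
M → H
H → I
M → G
G → B
G → L
J → C

N -> J -> K -> D -> F -> E -> A -> M -> H -> I -> G -> B -> L -> C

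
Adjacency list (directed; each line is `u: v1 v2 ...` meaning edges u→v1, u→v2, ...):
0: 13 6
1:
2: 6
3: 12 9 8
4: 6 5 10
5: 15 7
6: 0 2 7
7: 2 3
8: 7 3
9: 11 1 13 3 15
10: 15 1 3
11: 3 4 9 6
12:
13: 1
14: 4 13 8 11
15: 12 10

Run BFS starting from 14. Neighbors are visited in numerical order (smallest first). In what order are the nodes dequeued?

Visit 14; enqueue 4, 8, 11, 13 → queue [4, 8, 11, 13]
Visit 4; enqueue 5, 6, 10 → queue [8, 11, 13, 5, 6, 10]
Visit 8; enqueue 3, 7 → queue [11, 13, 5, 6, 10, 3, 7]
Visit 11; enqueue 9 → queue [13, 5, 6, 10, 3, 7, 9]
Visit 13; enqueue 1 → queue [5, 6, 10, 3, 7, 9, 1]
Visit 5; enqueue 15 → queue [6, 10, 3, 7, 9, 1, 15]
Visit 6; enqueue 0, 2 → queue [10, 3, 7, 9, 1, 15, 0, 2]
Visit 10 → queue [3, 7, 9, 1, 15, 0, 2]
Visit 3; enqueue 12 → queue [7, 9, 1, 15, 0, 2, 12]
Visit 7 → queue [9, 1, 15, 0, 2, 12]
Visit 9 → queue [1, 15, 0, 2, 12]
Visit 1 → queue [15, 0, 2, 12]
Visit 15 → queue [0, 2, 12]
Visit 0 → queue [2, 12]
Visit 2 → queue [12]
Visit 12 → queue []

14 -> 4 -> 8 -> 11 -> 13 -> 5 -> 6 -> 10 -> 3 -> 7 -> 9 -> 1 -> 15 -> 0 -> 2 -> 12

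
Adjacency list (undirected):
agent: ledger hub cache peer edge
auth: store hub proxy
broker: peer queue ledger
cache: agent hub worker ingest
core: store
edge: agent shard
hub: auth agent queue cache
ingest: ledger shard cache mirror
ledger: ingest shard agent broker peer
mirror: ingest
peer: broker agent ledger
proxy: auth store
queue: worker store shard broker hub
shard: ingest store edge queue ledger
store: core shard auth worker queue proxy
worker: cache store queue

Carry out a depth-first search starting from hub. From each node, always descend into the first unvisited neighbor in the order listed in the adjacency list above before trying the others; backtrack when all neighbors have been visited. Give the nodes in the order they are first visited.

Visit hub
hub → auth
auth → store
store → core
store → shard
shard → ingest
ingest → ledger
ledger → agent
agent → cache
cache → worker
worker → queue
queue → broker
broker → peer
agent → edge
ingest → mirror
store → proxy

hub auth store core shard ingest ledger agent cache worker queue broker peer edge mirror proxy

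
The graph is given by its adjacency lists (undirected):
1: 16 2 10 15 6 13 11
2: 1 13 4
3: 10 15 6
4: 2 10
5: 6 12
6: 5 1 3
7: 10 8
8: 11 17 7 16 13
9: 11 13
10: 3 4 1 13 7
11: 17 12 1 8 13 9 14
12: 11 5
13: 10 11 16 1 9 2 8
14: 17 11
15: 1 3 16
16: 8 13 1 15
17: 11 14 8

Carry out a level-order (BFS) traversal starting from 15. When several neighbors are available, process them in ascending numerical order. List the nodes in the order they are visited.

Visit 15; enqueue 1, 3, 16 → queue [1, 3, 16]
Visit 1; enqueue 2, 6, 10, 11, 13 → queue [3, 16, 2, 6, 10, 11, 13]
Visit 3 → queue [16, 2, 6, 10, 11, 13]
Visit 16; enqueue 8 → queue [2, 6, 10, 11, 13, 8]
Visit 2; enqueue 4 → queue [6, 10, 11, 13, 8, 4]
Visit 6; enqueue 5 → queue [10, 11, 13, 8, 4, 5]
Visit 10; enqueue 7 → queue [11, 13, 8, 4, 5, 7]
Visit 11; enqueue 9, 12, 14, 17 → queue [13, 8, 4, 5, 7, 9, 12, 14, 17]
Visit 13 → queue [8, 4, 5, 7, 9, 12, 14, 17]
Visit 8 → queue [4, 5, 7, 9, 12, 14, 17]
Visit 4 → queue [5, 7, 9, 12, 14, 17]
Visit 5 → queue [7, 9, 12, 14, 17]
Visit 7 → queue [9, 12, 14, 17]
Visit 9 → queue [12, 14, 17]
Visit 12 → queue [14, 17]
Visit 14 → queue [17]
Visit 17 → queue []

15, 1, 3, 16, 2, 6, 10, 11, 13, 8, 4, 5, 7, 9, 12, 14, 17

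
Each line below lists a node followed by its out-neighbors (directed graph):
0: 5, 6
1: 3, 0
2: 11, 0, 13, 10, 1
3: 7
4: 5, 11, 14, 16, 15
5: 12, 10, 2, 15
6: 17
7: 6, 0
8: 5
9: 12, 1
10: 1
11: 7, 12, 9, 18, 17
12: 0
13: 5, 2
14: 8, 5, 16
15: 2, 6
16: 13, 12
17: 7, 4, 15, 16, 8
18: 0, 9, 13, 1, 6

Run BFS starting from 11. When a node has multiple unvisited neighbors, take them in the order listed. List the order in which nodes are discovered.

11 7 12 9 18 17 6 0 1 13 4 15 16 8 5 3 2 14 10

Visit 11; enqueue 7, 12, 9, 18, 17 → queue [7, 12, 9, 18, 17]
Visit 7; enqueue 6, 0 → queue [12, 9, 18, 17, 6, 0]
Visit 12 → queue [9, 18, 17, 6, 0]
Visit 9; enqueue 1 → queue [18, 17, 6, 0, 1]
Visit 18; enqueue 13 → queue [17, 6, 0, 1, 13]
Visit 17; enqueue 4, 15, 16, 8 → queue [6, 0, 1, 13, 4, 15, 16, 8]
Visit 6 → queue [0, 1, 13, 4, 15, 16, 8]
Visit 0; enqueue 5 → queue [1, 13, 4, 15, 16, 8, 5]
Visit 1; enqueue 3 → queue [13, 4, 15, 16, 8, 5, 3]
Visit 13; enqueue 2 → queue [4, 15, 16, 8, 5, 3, 2]
Visit 4; enqueue 14 → queue [15, 16, 8, 5, 3, 2, 14]
Visit 15 → queue [16, 8, 5, 3, 2, 14]
Visit 16 → queue [8, 5, 3, 2, 14]
Visit 8 → queue [5, 3, 2, 14]
Visit 5; enqueue 10 → queue [3, 2, 14, 10]
Visit 3 → queue [2, 14, 10]
Visit 2 → queue [14, 10]
Visit 14 → queue [10]
Visit 10 → queue []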